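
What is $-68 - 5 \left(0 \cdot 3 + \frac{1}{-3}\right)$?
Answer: $- \frac{199}{3} \approx -66.333$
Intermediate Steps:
$-68 - 5 \left(0 \cdot 3 + \frac{1}{-3}\right) = -68 - 5 \left(0 - \frac{1}{3}\right) = -68 - - \frac{5}{3} = -68 + \frac{5}{3} = - \frac{199}{3}$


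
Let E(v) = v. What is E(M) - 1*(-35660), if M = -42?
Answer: 35618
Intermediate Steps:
E(M) - 1*(-35660) = -42 - 1*(-35660) = -42 + 35660 = 35618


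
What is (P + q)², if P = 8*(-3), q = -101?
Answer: 15625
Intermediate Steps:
P = -24
(P + q)² = (-24 - 101)² = (-125)² = 15625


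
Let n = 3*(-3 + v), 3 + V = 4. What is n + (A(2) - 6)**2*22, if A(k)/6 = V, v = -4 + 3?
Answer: -12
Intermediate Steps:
V = 1 (V = -3 + 4 = 1)
v = -1
A(k) = 6 (A(k) = 6*1 = 6)
n = -12 (n = 3*(-3 - 1) = 3*(-4) = -12)
n + (A(2) - 6)**2*22 = -12 + (6 - 6)**2*22 = -12 + 0**2*22 = -12 + 0*22 = -12 + 0 = -12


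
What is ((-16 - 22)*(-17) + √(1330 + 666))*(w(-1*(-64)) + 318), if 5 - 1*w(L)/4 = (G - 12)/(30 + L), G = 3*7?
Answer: 10250728/47 + 31736*√499/47 ≈ 2.3318e+5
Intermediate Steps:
G = 21
w(L) = 20 - 36/(30 + L) (w(L) = 20 - 4*(21 - 12)/(30 + L) = 20 - 36/(30 + L))
((-16 - 22)*(-17) + √(1330 + 666))*(w(-1*(-64)) + 318) = ((-16 - 22)*(-17) + √(1330 + 666))*(4*(141 + 5*(-1*(-64)))/(30 - 1*(-64)) + 318) = (-38*(-17) + √1996)*(4*(141 + 5*64)/(30 + 64) + 318) = (646 + 2*√499)*(4*(141 + 320)/94 + 318) = (646 + 2*√499)*(4*(1/94)*461 + 318) = (646 + 2*√499)*(922/47 + 318) = (646 + 2*√499)*(15868/47) = 10250728/47 + 31736*√499/47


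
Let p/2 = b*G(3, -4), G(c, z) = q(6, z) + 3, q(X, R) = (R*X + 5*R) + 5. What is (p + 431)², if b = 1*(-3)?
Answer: 418609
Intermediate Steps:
q(X, R) = 5 + 5*R + R*X (q(X, R) = (5*R + R*X) + 5 = 5 + 5*R + R*X)
G(c, z) = 8 + 11*z (G(c, z) = (5 + 5*z + z*6) + 3 = (5 + 5*z + 6*z) + 3 = (5 + 11*z) + 3 = 8 + 11*z)
b = -3
p = 216 (p = 2*(-3*(8 + 11*(-4))) = 2*(-3*(8 - 44)) = 2*(-3*(-36)) = 2*108 = 216)
(p + 431)² = (216 + 431)² = 647² = 418609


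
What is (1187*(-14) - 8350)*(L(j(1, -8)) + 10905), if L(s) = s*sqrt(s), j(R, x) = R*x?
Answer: -272276040 + 399488*I*sqrt(2) ≈ -2.7228e+8 + 5.6496e+5*I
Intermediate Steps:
L(s) = s**(3/2)
(1187*(-14) - 8350)*(L(j(1, -8)) + 10905) = (1187*(-14) - 8350)*((1*(-8))**(3/2) + 10905) = (-16618 - 8350)*((-8)**(3/2) + 10905) = -24968*(-16*I*sqrt(2) + 10905) = -24968*(10905 - 16*I*sqrt(2)) = -272276040 + 399488*I*sqrt(2)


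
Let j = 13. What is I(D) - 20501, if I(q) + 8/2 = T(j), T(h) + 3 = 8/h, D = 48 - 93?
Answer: -266596/13 ≈ -20507.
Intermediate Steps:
D = -45
T(h) = -3 + 8/h
I(q) = -83/13 (I(q) = -4 + (-3 + 8/13) = -4 - 31/13 = -83/13)
I(D) - 20501 = -83/13 - 20501 = -266596/13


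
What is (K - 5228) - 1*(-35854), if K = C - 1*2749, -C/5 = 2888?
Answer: 13437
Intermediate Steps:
C = -14440 (C = -5*2888 = -14440)
K = -17189 (K = -14440 - 1*2749 = -14440 - 2749 = -17189)
(K - 5228) - 1*(-35854) = (-17189 - 5228) - 1*(-35854) = -22417 + 35854 = 13437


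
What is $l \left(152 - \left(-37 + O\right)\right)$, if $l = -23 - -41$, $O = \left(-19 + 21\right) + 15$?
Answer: $3096$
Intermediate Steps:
$O = 17$ ($O = 2 + 15 = 17$)
$l = 18$ ($l = -23 + 41 = 18$)
$l \left(152 - \left(-37 + O\right)\right) = 18 \left(152 + \left(37 - 17\right)\right) = 18 \left(152 + 20\right) = 18 \cdot 172 = 3096$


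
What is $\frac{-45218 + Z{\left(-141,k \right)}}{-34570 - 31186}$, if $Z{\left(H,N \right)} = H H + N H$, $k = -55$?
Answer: $\frac{8791}{32878} \approx 0.26738$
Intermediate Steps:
$Z{\left(H,N \right)} = H^{2} + H N$
$\frac{-45218 + Z{\left(-141,k \right)}}{-34570 - 31186} = \frac{-45218 - 141 \left(-141 - 55\right)}{-34570 - 31186} = \frac{-45218 - -27636}{-65756} = \left(-45218 + 27636\right) \left(- \frac{1}{65756}\right) = \left(-17582\right) \left(- \frac{1}{65756}\right) = \frac{8791}{32878}$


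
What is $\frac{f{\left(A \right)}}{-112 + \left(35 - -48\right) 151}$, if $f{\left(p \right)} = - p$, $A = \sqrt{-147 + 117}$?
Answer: $- \frac{i \sqrt{30}}{12421} \approx - 0.00044096 i$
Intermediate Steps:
$A = i \sqrt{30}$ ($A = \sqrt{-30} = i \sqrt{30} \approx 5.4772 i$)
$\frac{f{\left(A \right)}}{-112 + \left(35 - -48\right) 151} = \frac{\left(-1\right) i \sqrt{30}}{-112 + \left(35 - -48\right) 151} = \frac{\left(-1\right) i \sqrt{30}}{-112 + \left(35 + 48\right) 151} = \frac{\left(-1\right) i \sqrt{30}}{-112 + 83 \cdot 151} = \frac{\left(-1\right) i \sqrt{30}}{-112 + 12533} = \frac{\left(-1\right) i \sqrt{30}}{12421} = - i \sqrt{30} \cdot \frac{1}{12421} = - \frac{i \sqrt{30}}{12421}$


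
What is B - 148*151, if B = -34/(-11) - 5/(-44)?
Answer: -983171/44 ≈ -22345.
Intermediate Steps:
B = 141/44 (B = -34*(-1/11) - 5*(-1/44) = 34/11 + 5/44 = 141/44 ≈ 3.2045)
B - 148*151 = 141/44 - 148*151 = 141/44 - 22348 = -983171/44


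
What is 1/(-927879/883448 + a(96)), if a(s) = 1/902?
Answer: -398435048/418031705 ≈ -0.95312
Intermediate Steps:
a(s) = 1/902
1/(-927879/883448 + a(96)) = 1/(-927879/883448 + 1/902) = 1/(-418031705/398435048) = -398435048/418031705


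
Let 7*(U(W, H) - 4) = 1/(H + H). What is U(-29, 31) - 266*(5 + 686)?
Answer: -79770067/434 ≈ -1.8380e+5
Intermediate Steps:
U(W, H) = 4 + 1/(14*H) (U(W, H) = 4 + 1/(7*(H + H)) = 4 + 1/(7*((2*H))) = 4 + (1/(2*H))/7 = 4 + 1/(14*H))
U(-29, 31) - 266*(5 + 686) = (4 + (1/14)/31) - 266*(5 + 686) = (4 + (1/14)*(1/31)) - 266*691 = (4 + 1/434) - 183806 = 1737/434 - 183806 = -79770067/434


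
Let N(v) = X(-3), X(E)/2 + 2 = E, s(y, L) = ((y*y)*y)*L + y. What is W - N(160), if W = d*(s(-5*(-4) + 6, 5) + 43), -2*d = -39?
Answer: 3430031/2 ≈ 1.7150e+6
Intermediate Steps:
s(y, L) = y + L*y**3 (s(y, L) = (y**2*y)*L + y = y**3*L + y = L*y**3 + y = y + L*y**3)
d = 39/2 (d = -1/2*(-39) = 39/2 ≈ 19.500)
X(E) = -4 + 2*E
N(v) = -10 (N(v) = -4 + 2*(-3) = -4 - 6 = -10)
W = 3430011/2 (W = 39*(((-5*(-4) + 6) + 5*(-5*(-4) + 6)**3) + 43)/2 = 39*(((20 + 6) + 5*(20 + 6)**3) + 43)/2 = 39*((26 + 5*26**3) + 43)/2 = 39*((26 + 5*17576) + 43)/2 = 39*((26 + 87880) + 43)/2 = 39*(87906 + 43)/2 = (39/2)*87949 = 3430011/2 ≈ 1.7150e+6)
W - N(160) = 3430011/2 - 1*(-10) = 3430011/2 + 10 = 3430031/2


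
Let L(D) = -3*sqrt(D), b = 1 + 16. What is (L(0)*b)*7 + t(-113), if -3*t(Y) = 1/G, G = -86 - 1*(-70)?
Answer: 1/48 ≈ 0.020833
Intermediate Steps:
b = 17
G = -16 (G = -86 + 70 = -16)
t(Y) = 1/48 (t(Y) = -1/3/(-16) = -1/3*(-1/16) = 1/48)
(L(0)*b)*7 + t(-113) = (-3*sqrt(0)*17)*7 + 1/48 = (-3*0*17)*7 + 1/48 = (0*17)*7 + 1/48 = 0*7 + 1/48 = 0 + 1/48 = 1/48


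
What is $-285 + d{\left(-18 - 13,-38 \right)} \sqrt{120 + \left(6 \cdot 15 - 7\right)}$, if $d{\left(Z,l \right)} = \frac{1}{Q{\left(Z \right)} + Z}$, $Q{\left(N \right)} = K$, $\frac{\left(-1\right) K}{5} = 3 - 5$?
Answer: $-285 - \frac{\sqrt{203}}{21} \approx -285.68$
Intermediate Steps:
$K = 10$ ($K = - 5 \left(3 - 5\right) = \left(-5\right) \left(-2\right) = 10$)
$Q{\left(N \right)} = 10$
$d{\left(Z,l \right)} = \frac{1}{10 + Z}$
$-285 + d{\left(-18 - 13,-38 \right)} \sqrt{120 + \left(6 \cdot 15 - 7\right)} = -285 + \frac{\sqrt{120 + \left(6 \cdot 15 - 7\right)}}{10 - 31} = -285 + \frac{\sqrt{120 + \left(90 - 7\right)}}{10 - 31} = -285 + \frac{\sqrt{120 + 83}}{10 - 31} = -285 + \frac{\sqrt{203}}{-21} = -285 - \frac{\sqrt{203}}{21}$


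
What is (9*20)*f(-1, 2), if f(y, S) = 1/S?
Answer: 90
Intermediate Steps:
(9*20)*f(-1, 2) = (9*20)/2 = 180*(½) = 90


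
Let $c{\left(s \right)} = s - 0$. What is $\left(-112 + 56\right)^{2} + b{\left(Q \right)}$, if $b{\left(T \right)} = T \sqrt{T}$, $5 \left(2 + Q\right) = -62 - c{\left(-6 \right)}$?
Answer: $3136 - \frac{66 i \sqrt{330}}{25} \approx 3136.0 - 47.958 i$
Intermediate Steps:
$c{\left(s \right)} = s$ ($c{\left(s \right)} = s + 0 = s$)
$Q = - \frac{66}{5}$ ($Q = -2 + \frac{-62 - -6}{5} = -2 + \frac{-62 + 6}{5} = -2 + \frac{1}{5} \left(-56\right) = -2 - \frac{56}{5} = - \frac{66}{5} \approx -13.2$)
$b{\left(T \right)} = T^{\frac{3}{2}}$
$\left(-112 + 56\right)^{2} + b{\left(Q \right)} = \left(-112 + 56\right)^{2} + \left(- \frac{66}{5}\right)^{\frac{3}{2}} = \left(-56\right)^{2} - \frac{66 i \sqrt{330}}{25} = 3136 - \frac{66 i \sqrt{330}}{25}$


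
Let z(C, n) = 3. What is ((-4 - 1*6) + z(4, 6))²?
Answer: 49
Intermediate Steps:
((-4 - 1*6) + z(4, 6))² = ((-4 - 1*6) + 3)² = ((-4 - 6) + 3)² = (-10 + 3)² = (-7)² = 49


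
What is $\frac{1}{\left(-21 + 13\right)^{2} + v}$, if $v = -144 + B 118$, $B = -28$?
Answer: $- \frac{1}{3384} \approx -0.00029551$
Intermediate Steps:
$v = -3448$ ($v = -144 - 3304 = -3448$)
$\frac{1}{\left(-21 + 13\right)^{2} + v} = \frac{1}{\left(-21 + 13\right)^{2} - 3448} = \frac{1}{\left(-8\right)^{2} - 3448} = \frac{1}{64 - 3448} = \frac{1}{-3384} = - \frac{1}{3384}$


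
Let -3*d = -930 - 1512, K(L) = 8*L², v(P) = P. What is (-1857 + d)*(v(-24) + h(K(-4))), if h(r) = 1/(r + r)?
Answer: 6407149/256 ≈ 25028.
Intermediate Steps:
h(r) = 1/(2*r)
d = 814 (d = -(-930 - 1512)/3 = -⅓*(-2442) = 814)
(-1857 + d)*(v(-24) + h(K(-4))) = (-1857 + 814)*(-24 + 1/(2*((8*(-4)²)))) = -1043*(-24 + 1/(2*((8*16)))) = -1043*(-24 + (½)/128) = -1043*(-24 + (½)*(1/128)) = -1043*(-24 + 1/256) = -1043*(-6143/256) = 6407149/256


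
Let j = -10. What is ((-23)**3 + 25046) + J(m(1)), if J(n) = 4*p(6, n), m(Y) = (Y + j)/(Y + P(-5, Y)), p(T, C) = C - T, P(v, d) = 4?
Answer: 64239/5 ≈ 12848.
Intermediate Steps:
m(Y) = (-10 + Y)/(4 + Y) (m(Y) = (Y - 10)/(Y + 4) = (-10 + Y)/(4 + Y))
J(n) = -24 + 4*n (J(n) = 4*(n - 1*6) = 4*(n - 6) = 4*(-6 + n) = -24 + 4*n)
((-23)**3 + 25046) + J(m(1)) = ((-23)**3 + 25046) + (-24 + 4*((-10 + 1)/(4 + 1))) = (-12167 + 25046) + (-24 + 4*(-9/5)) = 12879 + (-24 + 4*((1/5)*(-9))) = 12879 + (-24 + 4*(-9/5)) = 12879 + (-24 - 36/5) = 12879 - 156/5 = 64239/5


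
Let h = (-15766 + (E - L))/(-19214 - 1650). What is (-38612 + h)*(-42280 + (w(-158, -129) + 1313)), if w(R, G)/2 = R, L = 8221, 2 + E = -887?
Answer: 8314147387359/5216 ≈ 1.5940e+9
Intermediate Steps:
E = -889 (E = -2 - 887 = -889)
w(R, G) = 2*R
h = 6219/5216 (h = (-15766 + (-889 - 1*8221))/(-19214 - 1650) = (-15766 + (-889 - 8221))/(-20864) = (-15766 - 9110)*(-1/20864) = -24876*(-1/20864) = 6219/5216 ≈ 1.1923)
(-38612 + h)*(-42280 + (w(-158, -129) + 1313)) = (-38612 + 6219/5216)*(-42280 + (2*(-158) + 1313)) = -201393973*(-42280 + (-316 + 1313))/5216 = -201393973*(-42280 + 997)/5216 = -201393973/5216*(-41283) = 8314147387359/5216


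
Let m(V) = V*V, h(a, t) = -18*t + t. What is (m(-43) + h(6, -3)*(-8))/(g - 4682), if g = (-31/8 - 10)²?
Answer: -92224/287327 ≈ -0.32097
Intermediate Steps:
g = 12321/64 (g = (-31*⅛ - 10)² = (-31/8 - 10)² = (-111/8)² = 12321/64 ≈ 192.52)
h(a, t) = -17*t
m(V) = V²
(m(-43) + h(6, -3)*(-8))/(g - 4682) = ((-43)² - 17*(-3)*(-8))/(12321/64 - 4682) = (1849 + 51*(-8))/(-287327/64) = (1849 - 408)*(-64/287327) = 1441*(-64/287327) = -92224/287327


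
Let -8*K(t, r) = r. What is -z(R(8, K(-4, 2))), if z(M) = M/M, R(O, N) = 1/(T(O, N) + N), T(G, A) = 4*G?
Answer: -1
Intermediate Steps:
K(t, r) = -r/8
R(O, N) = 1/(N + 4*O) (R(O, N) = 1/(4*O + N) = 1/(N + 4*O))
z(M) = 1
-z(R(8, K(-4, 2))) = -1*1 = -1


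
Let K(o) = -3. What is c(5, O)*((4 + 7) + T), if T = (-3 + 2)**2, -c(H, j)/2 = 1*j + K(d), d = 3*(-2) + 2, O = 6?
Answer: -72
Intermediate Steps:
d = -4 (d = -6 + 2 = -4)
c(H, j) = 6 - 2*j (c(H, j) = -2*(1*j - 3) = -2*(j - 3) = -2*(-3 + j) = 6 - 2*j)
T = 1 (T = (-1)**2 = 1)
c(5, O)*((4 + 7) + T) = (6 - 2*6)*((4 + 7) + 1) = (6 - 12)*(11 + 1) = -6*12 = -72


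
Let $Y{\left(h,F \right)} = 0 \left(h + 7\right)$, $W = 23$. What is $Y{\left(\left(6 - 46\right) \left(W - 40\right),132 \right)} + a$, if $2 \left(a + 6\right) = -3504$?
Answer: $-1758$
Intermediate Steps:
$a = -1758$ ($a = -6 + \frac{1}{2} \left(-3504\right) = -6 - 1752 = -1758$)
$Y{\left(h,F \right)} = 0$ ($Y{\left(h,F \right)} = 0 \left(7 + h\right) = 0$)
$Y{\left(\left(6 - 46\right) \left(W - 40\right),132 \right)} + a = 0 - 1758 = -1758$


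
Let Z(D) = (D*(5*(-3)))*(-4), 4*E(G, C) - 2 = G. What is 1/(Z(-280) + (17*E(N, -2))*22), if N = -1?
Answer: -2/33413 ≈ -5.9857e-5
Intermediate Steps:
E(G, C) = ½ + G/4
Z(D) = 60*D (Z(D) = (D*(-15))*(-4) = -15*D*(-4) = 60*D)
1/(Z(-280) + (17*E(N, -2))*22) = 1/(60*(-280) + (17*(½ + (¼)*(-1)))*22) = 1/(-16800 + (17*(½ - ¼))*22) = 1/(-16800 + (17*(¼))*22) = 1/(-16800 + (17/4)*22) = 1/(-16800 + 187/2) = 1/(-33413/2) = -2/33413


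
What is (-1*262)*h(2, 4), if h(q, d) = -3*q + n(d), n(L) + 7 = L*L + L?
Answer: -1834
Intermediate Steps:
n(L) = -7 + L + L**2 (n(L) = -7 + (L*L + L) = -7 + (L**2 + L) = -7 + (L + L**2) = -7 + L + L**2)
h(q, d) = -7 + d + d**2 - 3*q (h(q, d) = -3*q + (-7 + d + d**2) = -7 + d + d**2 - 3*q)
(-1*262)*h(2, 4) = (-1*262)*(-7 + 4 + 4**2 - 3*2) = -262*(-7 + 4 + 16 - 6) = -262*7 = -1834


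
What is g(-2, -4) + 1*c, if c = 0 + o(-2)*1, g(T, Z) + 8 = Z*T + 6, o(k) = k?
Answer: 4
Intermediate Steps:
g(T, Z) = -2 + T*Z (g(T, Z) = -8 + (Z*T + 6) = -8 + (T*Z + 6) = -8 + (6 + T*Z) = -2 + T*Z)
c = -2 (c = 0 - 2*1 = 0 - 2 = -2)
g(-2, -4) + 1*c = (-2 - 2*(-4)) + 1*(-2) = (-2 + 8) - 2 = 6 - 2 = 4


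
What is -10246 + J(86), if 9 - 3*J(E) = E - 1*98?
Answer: -10239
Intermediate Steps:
J(E) = 107/3 - E/3 (J(E) = 3 - (E - 1*98)/3 = 3 - (E - 98)/3 = 3 - (-98 + E)/3 = 3 + (98/3 - E/3) = 107/3 - E/3)
-10246 + J(86) = -10246 + (107/3 - 1/3*86) = -10246 + (107/3 - 86/3) = -10246 + 7 = -10239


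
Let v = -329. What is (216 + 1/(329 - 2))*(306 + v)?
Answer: -1624559/327 ≈ -4968.1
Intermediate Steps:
(216 + 1/(329 - 2))*(306 + v) = (216 + 1/(329 - 2))*(306 - 329) = (216 + 1/327)*(-23) = (70633/327)*(-23) = -1624559/327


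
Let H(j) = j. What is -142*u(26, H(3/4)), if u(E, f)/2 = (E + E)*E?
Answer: -383968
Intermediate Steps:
u(E, f) = 4*E² (u(E, f) = 2*((E + E)*E) = 2*((2*E)*E) = 2*(2*E²) = 4*E²)
-142*u(26, H(3/4)) = -568*26² = -568*676 = -142*2704 = -383968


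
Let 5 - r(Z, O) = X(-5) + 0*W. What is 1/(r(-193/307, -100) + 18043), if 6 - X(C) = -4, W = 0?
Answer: 1/18038 ≈ 5.5438e-5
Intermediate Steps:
X(C) = 10 (X(C) = 6 - 1*(-4) = 6 + 4 = 10)
r(Z, O) = -5 (r(Z, O) = 5 - (10 + 0*0) = 5 - (10 + 0) = 5 - 1*10 = 5 - 10 = -5)
1/(r(-193/307, -100) + 18043) = 1/(-5 + 18043) = 1/18038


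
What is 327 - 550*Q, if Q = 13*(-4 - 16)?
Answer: 143327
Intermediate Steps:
Q = -260 (Q = 13*(-20) = -260)
327 - 550*Q = 327 - 550*(-260) = 327 + 143000 = 143327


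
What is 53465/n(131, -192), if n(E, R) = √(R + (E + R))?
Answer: -53465*I*√253/253 ≈ -3361.3*I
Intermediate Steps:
n(E, R) = √(E + 2*R)
53465/n(131, -192) = 53465/(√(131 + 2*(-192))) = 53465/(√(131 - 384)) = 53465/(√(-253)) = 53465/((I*√253)) = 53465*(-I*√253/253) = -53465*I*√253/253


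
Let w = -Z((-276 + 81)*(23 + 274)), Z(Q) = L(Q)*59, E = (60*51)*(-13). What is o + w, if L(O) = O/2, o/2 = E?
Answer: 3257865/2 ≈ 1.6289e+6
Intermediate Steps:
E = -39780 (E = 3060*(-13) = -39780)
o = -79560 (o = 2*(-39780) = -79560)
L(O) = O/2 (L(O) = O*(1/2) = O/2)
Z(Q) = 59*Q/2 (Z(Q) = (Q/2)*59 = 59*Q/2)
w = 3416985/2 (w = -59*(-276 + 81)*(23 + 274)/2 = -59*(-195*297)/2 = -59*(-57915)/2 = -1*(-3416985/2) = 3416985/2 ≈ 1.7085e+6)
o + w = -79560 + 3416985/2 = 3257865/2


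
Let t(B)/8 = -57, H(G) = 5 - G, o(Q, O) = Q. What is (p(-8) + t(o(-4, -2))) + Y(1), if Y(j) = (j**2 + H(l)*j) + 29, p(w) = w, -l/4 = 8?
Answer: -397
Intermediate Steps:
l = -32 (l = -4*8 = -32)
t(B) = -456 (t(B) = 8*(-57) = -456)
Y(j) = 29 + j**2 + 37*j (Y(j) = (j**2 + (5 - 1*(-32))*j) + 29 = (j**2 + (5 + 32)*j) + 29 = (j**2 + 37*j) + 29 = 29 + j**2 + 37*j)
(p(-8) + t(o(-4, -2))) + Y(1) = (-8 - 456) + (29 + 1**2 + 37*1) = -464 + (29 + 1 + 37) = -464 + 67 = -397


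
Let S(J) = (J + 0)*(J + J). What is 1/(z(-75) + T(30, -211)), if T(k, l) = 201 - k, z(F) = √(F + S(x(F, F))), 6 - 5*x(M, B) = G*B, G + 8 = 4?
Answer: 1425/186676 - 5*√170997/560028 ≈ 0.0039416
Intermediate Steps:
G = -4 (G = -8 + 4 = -4)
x(M, B) = 6/5 + 4*B/5 (x(M, B) = 6/5 - (-4)*B/5 = 6/5 + 4*B/5)
S(J) = 2*J² (S(J) = J*(2*J) = 2*J²)
z(F) = √(F + 2*(6/5 + 4*F/5)²)
1/(z(-75) + T(30, -211)) = 1/(√(72 + 32*(-75)² + 121*(-75))/5 + (201 - 1*30)) = 1/(√(72 + 32*5625 - 9075)/5 + (201 - 30)) = 1/(√(72 + 180000 - 9075)/5 + 171) = 1/(√170997/5 + 171) = 1/(171 + √170997/5)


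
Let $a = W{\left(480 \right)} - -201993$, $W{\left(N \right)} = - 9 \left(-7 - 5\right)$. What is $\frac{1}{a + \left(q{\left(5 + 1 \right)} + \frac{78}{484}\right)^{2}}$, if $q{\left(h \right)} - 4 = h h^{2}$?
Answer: $\frac{58564}{14674494805} \approx 3.9909 \cdot 10^{-6}$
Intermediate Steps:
$q{\left(h \right)} = 4 + h^{3}$ ($q{\left(h \right)} = 4 + h h^{2} = 4 + h^{3}$)
$W{\left(N \right)} = 108$ ($W{\left(N \right)} = \left(-9\right) \left(-12\right) = 108$)
$a = 202101$ ($a = 108 - -201993 = 108 + 201993 = 202101$)
$\frac{1}{a + \left(q{\left(5 + 1 \right)} + \frac{78}{484}\right)^{2}} = \frac{1}{202101 + \left(\left(4 + \left(5 + 1\right)^{3}\right) + \frac{78}{484}\right)^{2}} = \frac{1}{202101 + \left(\left(4 + 6^{3}\right) + 78 \cdot \frac{1}{484}\right)^{2}} = \frac{1}{202101 + \left(\left(4 + 216\right) + \frac{39}{242}\right)^{2}} = \frac{1}{202101 + \left(220 + \frac{39}{242}\right)^{2}} = \frac{1}{202101 + \left(\frac{53279}{242}\right)^{2}} = \frac{1}{202101 + \frac{2838651841}{58564}} = \frac{1}{\frac{14674494805}{58564}} = \frac{58564}{14674494805}$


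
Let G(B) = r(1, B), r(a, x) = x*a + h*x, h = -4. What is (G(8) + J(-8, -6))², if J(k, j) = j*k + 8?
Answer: 1024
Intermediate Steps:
r(a, x) = -4*x + a*x (r(a, x) = x*a - 4*x = a*x - 4*x = -4*x + a*x)
J(k, j) = 8 + j*k
G(B) = -3*B (G(B) = B*(-4 + 1) = B*(-3) = -3*B)
(G(8) + J(-8, -6))² = (-3*8 + (8 - 6*(-8)))² = (-24 + (8 + 48))² = (-24 + 56)² = 32² = 1024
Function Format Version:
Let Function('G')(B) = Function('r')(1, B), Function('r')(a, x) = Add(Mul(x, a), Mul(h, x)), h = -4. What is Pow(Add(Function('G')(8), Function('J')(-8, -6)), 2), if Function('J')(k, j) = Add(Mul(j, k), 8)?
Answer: 1024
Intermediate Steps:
Function('r')(a, x) = Add(Mul(-4, x), Mul(a, x)) (Function('r')(a, x) = Add(Mul(x, a), Mul(-4, x)) = Add(Mul(a, x), Mul(-4, x)) = Add(Mul(-4, x), Mul(a, x)))
Function('J')(k, j) = Add(8, Mul(j, k))
Function('G')(B) = Mul(-3, B) (Function('G')(B) = Mul(B, Add(-4, 1)) = Mul(B, -3) = Mul(-3, B))
Pow(Add(Function('G')(8), Function('J')(-8, -6)), 2) = Pow(Add(Mul(-3, 8), Add(8, Mul(-6, -8))), 2) = Pow(Add(-24, Add(8, 48)), 2) = Pow(Add(-24, 56), 2) = Pow(32, 2) = 1024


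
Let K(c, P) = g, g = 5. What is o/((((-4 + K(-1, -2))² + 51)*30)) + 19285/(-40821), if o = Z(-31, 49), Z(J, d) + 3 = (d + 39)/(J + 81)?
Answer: -83708939/176891000 ≈ -0.47322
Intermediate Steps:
Z(J, d) = -3 + (39 + d)/(81 + J) (Z(J, d) = -3 + (d + 39)/(J + 81) = -3 + (39 + d)/(81 + J))
o = -31/25 (o = (-204 + 49 - 3*(-31))/(81 - 31) = (-204 + 49 + 93)/50 = (1/50)*(-62) = -31/25 ≈ -1.2400)
K(c, P) = 5
o/((((-4 + K(-1, -2))² + 51)*30)) + 19285/(-40821) = -31*1/(30*((-4 + 5)² + 51))/25 + 19285/(-40821) = -31*1/(30*(1² + 51))/25 + 19285*(-1/40821) = -31*1/(30*(1 + 51))/25 - 19285/40821 = -31/(25*(52*30)) - 19285/40821 = -31/25/1560 - 19285/40821 = -31/25*1/1560 - 19285/40821 = -31/39000 - 19285/40821 = -83708939/176891000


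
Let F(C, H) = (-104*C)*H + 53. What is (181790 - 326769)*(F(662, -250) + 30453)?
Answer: -2499801277374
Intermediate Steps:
F(C, H) = 53 - 104*C*H (F(C, H) = -104*C*H + 53 = 53 - 104*C*H)
(181790 - 326769)*(F(662, -250) + 30453) = (181790 - 326769)*((53 - 104*662*(-250)) + 30453) = -144979*((53 + 17212000) + 30453) = -144979*(17212053 + 30453) = -144979*17242506 = -2499801277374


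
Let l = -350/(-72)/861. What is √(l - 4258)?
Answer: I*√2319091077/738 ≈ 65.253*I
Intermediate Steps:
l = 25/4428 (l = -350*(-1/72)*(1/861) = (175/36)*(1/861) = 25/4428 ≈ 0.0056459)
√(l - 4258) = √(25/4428 - 4258) = √(-18854399/4428) = I*√2319091077/738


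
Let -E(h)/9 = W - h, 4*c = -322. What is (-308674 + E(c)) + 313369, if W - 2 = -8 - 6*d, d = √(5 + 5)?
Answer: 8049/2 + 54*√10 ≈ 4195.3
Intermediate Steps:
c = -161/2 (c = (¼)*(-322) = -161/2 ≈ -80.500)
d = √10 ≈ 3.1623
W = -6 - 6*√10 (W = 2 + (-8 - 6*√10) = -6 - 6*√10 ≈ -24.974)
E(h) = 54 + 9*h + 54*√10 (E(h) = -9*((-6 - 6*√10) - h) = -9*(-6 - h - 6*√10) = 54 + 9*h + 54*√10)
(-308674 + E(c)) + 313369 = (-308674 + (54 + 9*(-161/2) + 54*√10)) + 313369 = (-308674 + (54 - 1449/2 + 54*√10)) + 313369 = (-308674 + (-1341/2 + 54*√10)) + 313369 = (-618689/2 + 54*√10) + 313369 = 8049/2 + 54*√10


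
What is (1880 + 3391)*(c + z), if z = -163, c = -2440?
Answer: -13720413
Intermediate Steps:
(1880 + 3391)*(c + z) = (1880 + 3391)*(-2440 - 163) = 5271*(-2603) = -13720413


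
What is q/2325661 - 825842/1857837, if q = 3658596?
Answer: 4876446485290/4320699055257 ≈ 1.1286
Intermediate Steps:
q/2325661 - 825842/1857837 = 3658596/2325661 - 825842/1857837 = 4876446485290/4320699055257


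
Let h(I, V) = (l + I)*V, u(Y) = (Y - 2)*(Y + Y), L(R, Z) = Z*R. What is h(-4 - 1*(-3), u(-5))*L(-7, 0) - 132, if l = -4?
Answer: -132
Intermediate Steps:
L(R, Z) = R*Z
u(Y) = 2*Y*(-2 + Y) (u(Y) = (-2 + Y)*(2*Y) = 2*Y*(-2 + Y))
h(I, V) = V*(-4 + I) (h(I, V) = (-4 + I)*V = V*(-4 + I))
h(-4 - 1*(-3), u(-5))*L(-7, 0) - 132 = ((2*(-5)*(-2 - 5))*(-4 + (-4 - 1*(-3))))*(-7*0) - 132 = ((2*(-5)*(-7))*(-4 + (-4 + 3)))*0 - 132 = (70*(-4 - 1))*0 - 132 = (70*(-5))*0 - 132 = -350*0 - 132 = 0 - 132 = -132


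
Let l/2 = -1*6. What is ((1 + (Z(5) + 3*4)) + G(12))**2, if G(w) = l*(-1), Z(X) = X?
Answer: 900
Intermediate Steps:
l = -12 (l = 2*(-1*6) = 2*(-6) = -12)
G(w) = 12 (G(w) = -12*(-1) = 12)
((1 + (Z(5) + 3*4)) + G(12))**2 = ((1 + (5 + 3*4)) + 12)**2 = ((1 + (5 + 12)) + 12)**2 = ((1 + 17) + 12)**2 = (18 + 12)**2 = 30**2 = 900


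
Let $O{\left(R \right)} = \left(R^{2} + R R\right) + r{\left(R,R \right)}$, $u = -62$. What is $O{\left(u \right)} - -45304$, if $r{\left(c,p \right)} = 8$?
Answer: $53000$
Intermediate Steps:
$O{\left(R \right)} = 8 + 2 R^{2}$ ($O{\left(R \right)} = \left(R^{2} + R R\right) + 8 = \left(R^{2} + R^{2}\right) + 8 = 2 R^{2} + 8 = 8 + 2 R^{2}$)
$O{\left(u \right)} - -45304 = \left(8 + 2 \left(-62\right)^{2}\right) - -45304 = \left(8 + 2 \cdot 3844\right) + 45304 = \left(8 + 7688\right) + 45304 = 7696 + 45304 = 53000$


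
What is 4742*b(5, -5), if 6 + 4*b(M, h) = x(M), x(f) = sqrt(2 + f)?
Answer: -7113 + 2371*sqrt(7)/2 ≈ -3976.5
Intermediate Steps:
b(M, h) = -3/2 + sqrt(2 + M)/4
4742*b(5, -5) = 4742*(-3/2 + sqrt(2 + 5)/4) = 4742*(-3/2 + sqrt(7)/4) = -7113 + 2371*sqrt(7)/2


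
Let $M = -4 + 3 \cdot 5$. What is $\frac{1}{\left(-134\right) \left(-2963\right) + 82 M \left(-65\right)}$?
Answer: $\frac{1}{338412} \approx 2.955 \cdot 10^{-6}$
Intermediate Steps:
$M = 11$ ($M = -4 + 15 = 11$)
$\frac{1}{\left(-134\right) \left(-2963\right) + 82 M \left(-65\right)} = \frac{1}{\left(-134\right) \left(-2963\right) + 82 \cdot 11 \left(-65\right)} = \frac{1}{397042 + 902 \left(-65\right)} = \frac{1}{397042 - 58630} = \frac{1}{338412}$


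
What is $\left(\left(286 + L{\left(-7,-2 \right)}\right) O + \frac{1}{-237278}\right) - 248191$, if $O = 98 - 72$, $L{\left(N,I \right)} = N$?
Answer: $- \frac{57169049487}{237278} \approx -2.4094 \cdot 10^{5}$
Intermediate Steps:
$O = 26$ ($O = 98 - 72 = 26$)
$\left(\left(286 + L{\left(-7,-2 \right)}\right) O + \frac{1}{-237278}\right) - 248191 = \left(\left(286 - 7\right) 26 + \frac{1}{-237278}\right) - 248191 = \left(279 \cdot 26 - \frac{1}{237278}\right) - 248191 = \left(7254 - \frac{1}{237278}\right) - 248191 = \frac{1721214611}{237278} - 248191 = - \frac{57169049487}{237278}$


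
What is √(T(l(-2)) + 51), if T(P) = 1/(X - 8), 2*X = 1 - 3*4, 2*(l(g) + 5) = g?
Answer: 5*√165/9 ≈ 7.1362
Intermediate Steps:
l(g) = -5 + g/2
X = -11/2 (X = (1 - 3*4)/2 = (1 - 1*12)/2 = (1 - 12)/2 = (½)*(-11) = -11/2 ≈ -5.5000)
T(P) = -2/27 (T(P) = 1/(-11/2 - 8) = 1/(-27/2) = -2/27)
√(T(l(-2)) + 51) = √(-2/27 + 51) = √(1375/27) = 5*√165/9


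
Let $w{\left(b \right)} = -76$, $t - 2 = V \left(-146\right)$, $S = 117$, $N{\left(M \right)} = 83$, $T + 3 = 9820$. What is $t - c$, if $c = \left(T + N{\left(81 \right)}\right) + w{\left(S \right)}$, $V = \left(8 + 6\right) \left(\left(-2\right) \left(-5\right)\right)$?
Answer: $-30262$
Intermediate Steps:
$T = 9817$ ($T = -3 + 9820 = 9817$)
$V = 140$ ($V = 14 \cdot 10 = 140$)
$t = -20438$ ($t = 2 + 140 \left(-146\right) = 2 - 20440 = -20438$)
$c = 9824$ ($c = \left(9817 + 83\right) - 76 = 9900 - 76 = 9824$)
$t - c = -20438 - 9824 = -30262$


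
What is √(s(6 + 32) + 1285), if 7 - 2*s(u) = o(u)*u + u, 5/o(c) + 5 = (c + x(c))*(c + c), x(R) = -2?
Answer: √37872519378/5462 ≈ 35.630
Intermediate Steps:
o(c) = 5/(-5 + 2*c*(-2 + c)) (o(c) = 5/(-5 + (c - 2)*(c + c)) = 5/(-5 + (-2 + c)*(2*c)) = 5/(-5 + 2*c*(-2 + c)))
s(u) = 7/2 - u/2 - 5*u/(2*(-5 - 4*u + 2*u²)) (s(u) = 7/2 - ((5/(-5 - 4*u + 2*u²))*u + u)/2 = 7/2 - (5*u/(-5 - 4*u + 2*u²) + u)/2 = 7/2 - (u + 5*u/(-5 - 4*u + 2*u²))/2 = 7/2 + (-u/2 - 5*u/(2*(-5 - 4*u + 2*u²))) = 7/2 - u/2 - 5*u/(2*(-5 - 4*u + 2*u²)))
√(s(6 + 32) + 1285) = √((-35 - 28*(6 + 32) - 2*(6 + 32)³ + 18*(6 + 32)²)/(2*(-5 - 4*(6 + 32) + 2*(6 + 32)²)) + 1285) = √((-35 - 28*38 - 2*38³ + 18*38²)/(2*(-5 - 4*38 + 2*38²)) + 1285) = √((-35 - 1064 - 2*54872 + 18*1444)/(2*(-5 - 152 + 2*1444)) + 1285) = √((-35 - 1064 - 109744 + 25992)/(2*(-5 - 152 + 2888)) + 1285) = √((½)*(-84851)/2731 + 1285) = √((½)*(1/2731)*(-84851) + 1285) = √(-84851/5462 + 1285) = √(6933819/5462) = √37872519378/5462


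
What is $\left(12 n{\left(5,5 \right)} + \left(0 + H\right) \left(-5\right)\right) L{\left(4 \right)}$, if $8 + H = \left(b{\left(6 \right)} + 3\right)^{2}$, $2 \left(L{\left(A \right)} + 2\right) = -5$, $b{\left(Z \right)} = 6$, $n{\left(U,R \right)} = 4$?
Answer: $\frac{2853}{2} \approx 1426.5$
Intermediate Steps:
$L{\left(A \right)} = - \frac{9}{2}$ ($L{\left(A \right)} = -2 + \frac{1}{2} \left(-5\right) = -2 - \frac{5}{2} = - \frac{9}{2}$)
$H = 73$ ($H = -8 + \left(6 + 3\right)^{2} = -8 + 9^{2} = -8 + 81 = 73$)
$\left(12 n{\left(5,5 \right)} + \left(0 + H\right) \left(-5\right)\right) L{\left(4 \right)} = \left(12 \cdot 4 + \left(0 + 73\right) \left(-5\right)\right) \left(- \frac{9}{2}\right) = \left(48 + 73 \left(-5\right)\right) \left(- \frac{9}{2}\right) = \left(48 - 365\right) \left(- \frac{9}{2}\right) = \left(-317\right) \left(- \frac{9}{2}\right) = \frac{2853}{2}$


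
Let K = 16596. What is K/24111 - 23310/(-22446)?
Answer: 5768773/3340713 ≈ 1.7268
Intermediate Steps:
K/24111 - 23310/(-22446) = 16596/24111 - 23310/(-22446) = 16596*(1/24111) - 23310*(-1/22446) = 1844/2679 + 1295/1247 = 5768773/3340713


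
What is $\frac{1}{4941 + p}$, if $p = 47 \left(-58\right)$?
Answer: $\frac{1}{2215} \approx 0.00045147$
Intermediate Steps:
$p = -2726$
$\frac{1}{4941 + p} = \frac{1}{4941 - 2726} = \frac{1}{2215}$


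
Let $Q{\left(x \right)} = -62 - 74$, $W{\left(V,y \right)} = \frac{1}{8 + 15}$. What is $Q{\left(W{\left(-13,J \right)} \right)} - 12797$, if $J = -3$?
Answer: $-12933$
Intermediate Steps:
$W{\left(V,y \right)} = \frac{1}{23}$
$Q{\left(x \right)} = -136$
$Q{\left(W{\left(-13,J \right)} \right)} - 12797 = -136 - 12797 = -12933$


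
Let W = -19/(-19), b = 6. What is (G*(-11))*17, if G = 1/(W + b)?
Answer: -187/7 ≈ -26.714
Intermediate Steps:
W = 1 (W = -19*(-1/19) = 1)
G = 1/7 (G = 1/(1 + 6) = 1/7 ≈ 0.14286)
(G*(-11))*17 = ((1/7)*(-11))*17 = -11/7*17 = -187/7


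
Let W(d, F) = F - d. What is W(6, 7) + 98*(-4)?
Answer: -391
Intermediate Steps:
W(6, 7) + 98*(-4) = (7 - 1*6) + 98*(-4) = (7 - 6) - 392 = 1 - 392 = -391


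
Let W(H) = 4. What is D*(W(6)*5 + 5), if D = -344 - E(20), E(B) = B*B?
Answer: -18600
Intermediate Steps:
E(B) = B²
D = -744 (D = -344 - 1*20² = -344 - 1*400 = -344 - 400 = -744)
D*(W(6)*5 + 5) = -744*(4*5 + 5) = -744*(20 + 5) = -744*25 = -18600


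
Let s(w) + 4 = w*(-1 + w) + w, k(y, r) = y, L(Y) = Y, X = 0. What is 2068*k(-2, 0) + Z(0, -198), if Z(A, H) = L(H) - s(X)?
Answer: -4330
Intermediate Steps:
s(w) = -4 + w + w*(-1 + w) (s(w) = -4 + (w*(-1 + w) + w) = -4 + (w + w*(-1 + w)) = -4 + w + w*(-1 + w))
Z(A, H) = 4 + H (Z(A, H) = H - (-4 + 0²) = H - (-4 + 0) = H - 1*(-4) = H + 4 = 4 + H)
2068*k(-2, 0) + Z(0, -198) = 2068*(-2) + (4 - 198) = -4136 - 194 = -4330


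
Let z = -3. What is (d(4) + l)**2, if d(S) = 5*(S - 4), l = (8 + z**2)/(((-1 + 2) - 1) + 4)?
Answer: 289/16 ≈ 18.063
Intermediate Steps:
l = 17/4 (l = (8 + (-3)**2)/(((-1 + 2) - 1) + 4) = (8 + 9)/((1 - 1) + 4) = 17/(0 + 4) = 17/4 ≈ 4.2500)
d(S) = -20 + 5*S (d(S) = 5*(-4 + S) = -20 + 5*S)
(d(4) + l)**2 = ((-20 + 5*4) + 17/4)**2 = ((-20 + 20) + 17/4)**2 = (0 + 17/4)**2 = (17/4)**2 = 289/16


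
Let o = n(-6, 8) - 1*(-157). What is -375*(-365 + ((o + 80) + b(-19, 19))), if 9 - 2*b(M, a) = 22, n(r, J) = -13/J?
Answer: 408375/8 ≈ 51047.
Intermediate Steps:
b(M, a) = -13/2 (b(M, a) = 9/2 - ½*22 = 9/2 - 11 = -13/2)
o = 1243/8 (o = -13/8 - 1*(-157) = -13*⅛ + 157 = -13/8 + 157 = 1243/8 ≈ 155.38)
-375*(-365 + ((o + 80) + b(-19, 19))) = -375*(-365 + ((1243/8 + 80) - 13/2)) = -375*(-365 + (1883/8 - 13/2)) = -375*(-365 + 1831/8) = -375*(-1089/8) = 408375/8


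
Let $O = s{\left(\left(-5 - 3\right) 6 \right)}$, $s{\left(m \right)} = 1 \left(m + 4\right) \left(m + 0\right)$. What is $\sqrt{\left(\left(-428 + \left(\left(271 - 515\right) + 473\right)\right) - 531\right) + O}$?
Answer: $\sqrt{1382} \approx 37.175$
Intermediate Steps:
$s{\left(m \right)} = m \left(4 + m\right)$ ($s{\left(m \right)} = 1 \left(4 + m\right) m = 1 m \left(4 + m\right) = m \left(4 + m\right)$)
$O = 2112$ ($O = \left(-5 - 3\right) 6 \left(4 + \left(-5 - 3\right) 6\right) = \left(-8\right) 6 \left(4 - 48\right) = - 48 \left(4 - 48\right) = \left(-48\right) \left(-44\right) = 2112$)
$\sqrt{\left(\left(-428 + \left(\left(271 - 515\right) + 473\right)\right) - 531\right) + O} = \sqrt{\left(\left(-428 + \left(\left(271 - 515\right) + 473\right)\right) - 531\right) + 2112} = \sqrt{\left(\left(-428 + \left(-244 + 473\right)\right) - 531\right) + 2112} = \sqrt{\left(\left(-428 + 229\right) - 531\right) + 2112} = \sqrt{\left(-199 - 531\right) + 2112} = \sqrt{-730 + 2112} = \sqrt{1382}$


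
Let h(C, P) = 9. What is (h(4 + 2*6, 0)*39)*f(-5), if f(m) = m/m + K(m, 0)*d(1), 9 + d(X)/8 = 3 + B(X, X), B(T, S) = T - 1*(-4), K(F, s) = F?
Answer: 14391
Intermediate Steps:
B(T, S) = 4 + T (B(T, S) = T + 4 = 4 + T)
d(X) = -16 + 8*X (d(X) = -72 + 8*(3 + (4 + X)) = -72 + 8*(7 + X) = -72 + (56 + 8*X) = -16 + 8*X)
f(m) = 1 - 8*m (f(m) = m/m + m*(-16 + 8*1) = 1 + m*(-16 + 8) = 1 + m*(-8) = 1 - 8*m)
(h(4 + 2*6, 0)*39)*f(-5) = (9*39)*(1 - 8*(-5)) = 351*(1 + 40) = 351*41 = 14391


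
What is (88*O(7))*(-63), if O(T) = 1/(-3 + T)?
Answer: -1386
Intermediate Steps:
(88*O(7))*(-63) = (88/(-3 + 7))*(-63) = (88/4)*(-63) = (88*(¼))*(-63) = 22*(-63) = -1386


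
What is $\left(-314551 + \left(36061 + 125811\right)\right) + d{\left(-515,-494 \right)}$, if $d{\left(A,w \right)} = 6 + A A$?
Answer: $112552$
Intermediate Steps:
$d{\left(A,w \right)} = 6 + A^{2}$
$\left(-314551 + \left(36061 + 125811\right)\right) + d{\left(-515,-494 \right)} = \left(-314551 + \left(36061 + 125811\right)\right) + \left(6 + \left(-515\right)^{2}\right) = \left(-314551 + 161872\right) + \left(6 + 265225\right) = -152679 + 265231 = 112552$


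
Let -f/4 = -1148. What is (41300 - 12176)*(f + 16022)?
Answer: 600362136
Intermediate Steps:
f = 4592 (f = -4*(-1148) = 4592)
(41300 - 12176)*(f + 16022) = (41300 - 12176)*(4592 + 16022) = 29124*20614 = 600362136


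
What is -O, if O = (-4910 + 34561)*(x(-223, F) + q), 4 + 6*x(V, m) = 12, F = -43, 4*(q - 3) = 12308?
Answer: -274093844/3 ≈ -9.1365e+7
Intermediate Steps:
q = 3080 (q = 3 + (¼)*12308 = 3 + 3077 = 3080)
x(V, m) = 4/3 (x(V, m) = -⅔ + (⅙)*12 = -⅔ + 2 = 4/3)
O = 274093844/3 (O = (-4910 + 34561)*(4/3 + 3080) = 29651*(9244/3) = 274093844/3 ≈ 9.1365e+7)
-O = -1*274093844/3 = -274093844/3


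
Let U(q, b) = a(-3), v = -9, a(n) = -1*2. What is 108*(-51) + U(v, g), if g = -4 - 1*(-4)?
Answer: -5510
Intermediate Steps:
g = 0 (g = -4 + 4 = 0)
a(n) = -2
U(q, b) = -2
108*(-51) + U(v, g) = 108*(-51) - 2 = -5508 - 2 = -5510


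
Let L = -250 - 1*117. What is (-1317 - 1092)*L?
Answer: 884103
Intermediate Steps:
L = -367 (L = -250 - 117 = -367)
(-1317 - 1092)*L = (-1317 - 1092)*(-367) = -2409*(-367) = 884103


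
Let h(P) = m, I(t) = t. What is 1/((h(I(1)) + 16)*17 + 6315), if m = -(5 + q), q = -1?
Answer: 1/6519 ≈ 0.00015340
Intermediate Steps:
m = -4 (m = -(5 - 1) = -1*4 = -4)
h(P) = -4
1/((h(I(1)) + 16)*17 + 6315) = 1/((-4 + 16)*17 + 6315) = 1/(12*17 + 6315) = 1/(204 + 6315) = 1/6519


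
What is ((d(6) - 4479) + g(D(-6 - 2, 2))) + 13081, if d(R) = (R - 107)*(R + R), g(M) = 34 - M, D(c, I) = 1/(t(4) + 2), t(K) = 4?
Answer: 44543/6 ≈ 7423.8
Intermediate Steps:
D(c, I) = 1/6 (D(c, I) = 1/(4 + 2) = 1/6)
d(R) = 2*R*(-107 + R) (d(R) = (-107 + R)*(2*R) = 2*R*(-107 + R))
((d(6) - 4479) + g(D(-6 - 2, 2))) + 13081 = ((2*6*(-107 + 6) - 4479) + (34 - 1*1/6)) + 13081 = ((2*6*(-101) - 4479) + (34 - 1/6)) + 13081 = ((-1212 - 4479) + 203/6) + 13081 = (-5691 + 203/6) + 13081 = -33943/6 + 13081 = 44543/6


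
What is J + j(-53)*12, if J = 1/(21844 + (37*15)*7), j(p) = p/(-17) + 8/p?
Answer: 825284305/23181829 ≈ 35.600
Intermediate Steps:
j(p) = 8/p - p/17 (j(p) = p*(-1/17) + 8/p = -p/17 + 8/p = 8/p - p/17)
J = 1/25729 (J = 1/(21844 + 555*7) = 1/(21844 + 3885) = 1/25729 ≈ 3.8867e-5)
J + j(-53)*12 = 1/25729 + (8/(-53) - 1/17*(-53))*12 = 1/25729 + (8*(-1/53) + 53/17)*12 = 1/25729 + (-8/53 + 53/17)*12 = 1/25729 + (2673/901)*12 = 1/25729 + 32076/901 = 825284305/23181829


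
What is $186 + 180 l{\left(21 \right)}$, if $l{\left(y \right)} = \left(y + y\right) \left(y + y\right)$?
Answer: $317706$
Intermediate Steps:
$l{\left(y \right)} = 4 y^{2}$ ($l{\left(y \right)} = 2 y 2 y = 4 y^{2}$)
$186 + 180 l{\left(21 \right)} = 186 + 180 \cdot 4 \cdot 21^{2} = 186 + 180 \cdot 4 \cdot 441 = 186 + 180 \cdot 1764 = 186 + 317520 = 317706$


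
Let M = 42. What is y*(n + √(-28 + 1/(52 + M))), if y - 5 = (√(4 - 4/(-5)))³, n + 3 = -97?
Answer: -(125 + 48*√30)*(9400 - I*√247314)/2350 ≈ -1551.6 + 82.089*I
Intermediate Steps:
n = -100 (n = -3 - 97 = -100)
y = 5 + 48*√30/25 (y = 5 + (√(4 - 4/(-5)))³ = 5 + (√(4 - 4*(-⅕)))³ = 5 + (√(4 + ⅘))³ = 5 + (√(24/5))³ = 5 + (2*√30/5)³ = 5 + 48*√30/25 ≈ 15.516)
y*(n + √(-28 + 1/(52 + M))) = (5 + 48*√30/25)*(-100 + √(-28 + 1/(52 + 42))) = (5 + 48*√30/25)*(-100 + √(-28 + 1/94)) = (5 + 48*√30/25)*(-100 + √(-2631/94)) = (5 + 48*√30/25)*(-100 + I*√247314/94) = (-100 + I*√247314/94)*(5 + 48*√30/25)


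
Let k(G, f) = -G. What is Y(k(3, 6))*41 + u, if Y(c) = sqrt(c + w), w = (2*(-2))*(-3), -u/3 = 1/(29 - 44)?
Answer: 616/5 ≈ 123.20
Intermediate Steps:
u = 1/5 (u = -3/(29 - 44) = -3/(-15) = -3*(-1/15) = 1/5 ≈ 0.20000)
w = 12 (w = -4*(-3) = 12)
Y(c) = sqrt(12 + c) (Y(c) = sqrt(c + 12) = sqrt(12 + c))
Y(k(3, 6))*41 + u = sqrt(12 - 1*3)*41 + 1/5 = sqrt(12 - 3)*41 + 1/5 = sqrt(9)*41 + 1/5 = 3*41 + 1/5 = 123 + 1/5 = 616/5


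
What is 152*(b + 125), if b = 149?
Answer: 41648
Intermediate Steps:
152*(b + 125) = 152*(149 + 125) = 152*274 = 41648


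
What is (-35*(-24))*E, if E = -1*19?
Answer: -15960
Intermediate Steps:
E = -19
(-35*(-24))*E = -35*(-24)*(-19) = 840*(-19) = -15960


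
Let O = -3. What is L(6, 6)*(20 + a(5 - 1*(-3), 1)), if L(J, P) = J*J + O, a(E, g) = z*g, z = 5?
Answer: 825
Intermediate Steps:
a(E, g) = 5*g
L(J, P) = -3 + J² (L(J, P) = J*J - 3 = J² - 3 = -3 + J²)
L(6, 6)*(20 + a(5 - 1*(-3), 1)) = (-3 + 6²)*(20 + 5*1) = (-3 + 36)*(20 + 5) = 33*25 = 825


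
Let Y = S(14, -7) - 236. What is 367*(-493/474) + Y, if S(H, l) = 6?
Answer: -289951/474 ≈ -611.71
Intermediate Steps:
Y = -230 (Y = 6 - 236 = -230)
367*(-493/474) + Y = 367*(-493/474) - 230 = -180931/474 - 230 = -289951/474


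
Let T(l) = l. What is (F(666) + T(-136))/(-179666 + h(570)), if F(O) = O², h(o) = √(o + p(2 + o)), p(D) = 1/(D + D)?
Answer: -91139617391680/36928172407983 - 886840*√186495166/36928172407983 ≈ -2.4684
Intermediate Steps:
p(D) = 1/(2*D)
h(o) = √(o + 1/(2*(2 + o)))
(F(666) + T(-136))/(-179666 + h(570)) = (666² - 136)/(-179666 + √2*√(1/(2 + 570) + 2*570)/2) = (443556 - 136)/(-179666 + √2*√(1/572 + 1140)/2) = 443420/(-179666 + √2*√(1/572 + 1140)/2) = 443420/(-179666 + √2*√(652081/572)/2) = 443420/(-179666 + √2*(√93247583/286)/2) = 443420/(-179666 + √186495166/572)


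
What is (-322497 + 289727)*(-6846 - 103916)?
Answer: 3629670740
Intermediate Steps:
(-322497 + 289727)*(-6846 - 103916) = -32770*(-110762) = 3629670740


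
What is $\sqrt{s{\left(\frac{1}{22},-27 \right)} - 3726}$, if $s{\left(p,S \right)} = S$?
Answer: $3 i \sqrt{417} \approx 61.262 i$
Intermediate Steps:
$\sqrt{s{\left(\frac{1}{22},-27 \right)} - 3726} = \sqrt{-27 - 3726} = \sqrt{-3753} = 3 i \sqrt{417}$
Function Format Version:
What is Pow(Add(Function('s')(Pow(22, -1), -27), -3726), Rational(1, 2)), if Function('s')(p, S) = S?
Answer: Mul(3, I, Pow(417, Rational(1, 2))) ≈ Mul(61.262, I)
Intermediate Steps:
Pow(Add(Function('s')(Pow(22, -1), -27), -3726), Rational(1, 2)) = Pow(Add(-27, -3726), Rational(1, 2)) = Pow(-3753, Rational(1, 2)) = Mul(3, I, Pow(417, Rational(1, 2)))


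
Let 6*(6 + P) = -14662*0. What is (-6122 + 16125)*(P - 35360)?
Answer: -353766098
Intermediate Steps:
P = -6 (P = -6 + (-14662*0)/6 = -6 + (⅙)*0 = -6 + 0 = -6)
(-6122 + 16125)*(P - 35360) = (-6122 + 16125)*(-6 - 35360) = 10003*(-35366) = -353766098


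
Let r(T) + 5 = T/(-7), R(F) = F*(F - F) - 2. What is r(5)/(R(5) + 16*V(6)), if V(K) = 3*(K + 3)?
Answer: -4/301 ≈ -0.013289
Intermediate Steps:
V(K) = 9 + 3*K (V(K) = 3*(3 + K) = 9 + 3*K)
R(F) = -2 (R(F) = F*0 - 2 = 0 - 2 = -2)
r(T) = -5 - T/7 (r(T) = -5 + T/(-7) = -5 + T*(-⅐) = -5 - T/7)
r(5)/(R(5) + 16*V(6)) = (-5 - ⅐*5)/(-2 + 16*(9 + 3*6)) = (-5 - 5/7)/(-2 + 16*(9 + 18)) = -40/(7*(-2 + 16*27)) = -40/(7*(-2 + 432)) = -40/7/430 = -40/7*1/430 = -4/301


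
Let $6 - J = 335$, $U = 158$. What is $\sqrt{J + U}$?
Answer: $3 i \sqrt{19} \approx 13.077 i$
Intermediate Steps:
$J = -329$ ($J = 6 - 335 = -329$)
$\sqrt{J + U} = \sqrt{-329 + 158} = \sqrt{-171} = 3 i \sqrt{19}$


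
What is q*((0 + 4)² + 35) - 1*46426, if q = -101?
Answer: -51577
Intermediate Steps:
q*((0 + 4)² + 35) - 1*46426 = -101*((0 + 4)² + 35) - 1*46426 = -101*(4² + 35) - 46426 = -101*(16 + 35) - 46426 = -101*51 - 46426 = -5151 - 46426 = -51577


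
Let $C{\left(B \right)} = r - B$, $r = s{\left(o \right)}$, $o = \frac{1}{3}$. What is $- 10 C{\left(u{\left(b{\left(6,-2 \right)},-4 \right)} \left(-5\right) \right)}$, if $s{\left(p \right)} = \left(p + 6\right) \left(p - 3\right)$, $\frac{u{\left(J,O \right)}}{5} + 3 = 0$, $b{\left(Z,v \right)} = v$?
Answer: $\frac{8270}{9} \approx 918.89$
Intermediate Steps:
$u{\left(J,O \right)} = -15$ ($u{\left(J,O \right)} = -15 + 5 \cdot 0 = -15 + 0 = -15$)
$o = \frac{1}{3} \approx 0.33333$
$s{\left(p \right)} = \left(-3 + p\right) \left(6 + p\right)$ ($s{\left(p \right)} = \left(6 + p\right) \left(-3 + p\right) = \left(-3 + p\right) \left(6 + p\right)$)
$r = - \frac{152}{9}$ ($r = -18 + \left(\frac{1}{3}\right)^{2} + 3 \cdot \frac{1}{3} = -18 + \frac{1}{9} + 1 = - \frac{152}{9} \approx -16.889$)
$C{\left(B \right)} = - \frac{152}{9} - B$
$- 10 C{\left(u{\left(b{\left(6,-2 \right)},-4 \right)} \left(-5\right) \right)} = - 10 \left(- \frac{152}{9} - \left(-15\right) \left(-5\right)\right) = - 10 \left(- \frac{152}{9} - 75\right) = \left(-10\right) \left(- \frac{827}{9}\right) = \frac{8270}{9}$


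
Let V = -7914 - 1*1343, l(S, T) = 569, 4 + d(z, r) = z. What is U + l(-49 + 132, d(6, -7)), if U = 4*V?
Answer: -36459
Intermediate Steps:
d(z, r) = -4 + z
V = -9257 (V = -7914 - 1343 = -9257)
U = -37028 (U = 4*(-9257) = -37028)
U + l(-49 + 132, d(6, -7)) = -37028 + 569 = -36459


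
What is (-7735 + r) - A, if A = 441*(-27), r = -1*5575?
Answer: -1403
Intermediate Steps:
r = -5575
A = -11907
(-7735 + r) - A = (-7735 - 5575) - 1*(-11907) = -13310 + 11907 = -1403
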